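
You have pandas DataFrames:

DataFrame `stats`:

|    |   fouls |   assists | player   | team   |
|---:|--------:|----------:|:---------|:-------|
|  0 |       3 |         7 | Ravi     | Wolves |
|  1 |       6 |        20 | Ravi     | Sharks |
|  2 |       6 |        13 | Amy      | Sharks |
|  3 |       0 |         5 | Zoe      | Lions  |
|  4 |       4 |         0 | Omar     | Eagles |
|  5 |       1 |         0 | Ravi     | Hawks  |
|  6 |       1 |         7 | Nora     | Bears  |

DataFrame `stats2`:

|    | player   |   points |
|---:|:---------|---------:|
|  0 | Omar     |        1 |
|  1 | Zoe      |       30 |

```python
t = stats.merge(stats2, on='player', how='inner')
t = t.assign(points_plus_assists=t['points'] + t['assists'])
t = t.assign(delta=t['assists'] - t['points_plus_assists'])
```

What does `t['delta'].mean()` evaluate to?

merge on 'player' (how='inner') → 2 rows:
   fouls  assists player    team  points
0      0        5    Zoe   Lions      30
1      4        0   Omar  Eagles       1
add column points_plus_assists = t['points'] + t['assists']:
   fouls  assists player    team  points  points_plus_assists
0      0        5    Zoe   Lions      30                   35
1      4        0   Omar  Eagles       1                    1
add column delta = t['assists'] - t['points_plus_assists']:
   fouls  assists player    team  points  points_plus_assists  delta
0      0        5    Zoe   Lions      30                   35    -30
1      4        0   Omar  Eagles       1                    1     -1
The mean of column 'delta' is -15.5.

-15.5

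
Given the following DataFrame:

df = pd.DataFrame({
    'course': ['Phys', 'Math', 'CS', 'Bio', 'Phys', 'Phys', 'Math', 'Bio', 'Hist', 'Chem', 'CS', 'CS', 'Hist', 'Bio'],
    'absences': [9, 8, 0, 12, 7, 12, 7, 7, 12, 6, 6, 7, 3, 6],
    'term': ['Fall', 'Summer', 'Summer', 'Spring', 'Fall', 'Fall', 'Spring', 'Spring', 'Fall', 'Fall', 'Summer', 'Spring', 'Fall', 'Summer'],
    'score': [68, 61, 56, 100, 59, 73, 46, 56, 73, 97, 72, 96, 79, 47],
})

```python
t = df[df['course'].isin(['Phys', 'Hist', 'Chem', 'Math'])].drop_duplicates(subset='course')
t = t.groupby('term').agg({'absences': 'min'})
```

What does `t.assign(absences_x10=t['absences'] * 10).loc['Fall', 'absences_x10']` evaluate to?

filter rows where course in ['Phys', 'Hist', 'Chem', 'Math']:
   course  absences    term  score
0    Phys         9    Fall     68
1    Math         8  Summer     61
4    Phys         7    Fall     59
5    Phys        12    Fall     73
6    Math         7  Spring     46
8    Hist        12    Fall     73
9    Chem         6    Fall     97
12   Hist         3    Fall     79
drop duplicate course (keep=first):
  course  absences    term  score
0   Phys         9    Fall     68
1   Math         8  Summer     61
8   Hist        12    Fall     73
9   Chem         6    Fall     97
group by term, min of absences:
        absences
term            
Fall           6
Summer         8
add column absences_x10 = t['absences'] * 10:
        absences  absences_x10
term                          
Fall           6            60
Summer         8            80
So loc['Fall', 'absences_x10'] = 60.

60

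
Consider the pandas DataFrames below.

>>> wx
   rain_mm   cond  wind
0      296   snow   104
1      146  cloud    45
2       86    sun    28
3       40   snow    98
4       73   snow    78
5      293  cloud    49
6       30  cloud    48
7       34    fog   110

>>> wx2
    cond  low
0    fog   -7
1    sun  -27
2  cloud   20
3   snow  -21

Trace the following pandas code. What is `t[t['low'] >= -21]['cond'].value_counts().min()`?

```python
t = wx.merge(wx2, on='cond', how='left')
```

1

merge on 'cond' (how='left') → 8 rows:
   rain_mm   cond  wind  low
0      296   snow   104  -21
1      146  cloud    45   20
2       86    sun    28  -27
3       40   snow    98  -21
4       73   snow    78  -21
5      293  cloud    49   20
6       30  cloud    48   20
7       34    fog   110   -7
filter rows where low >= -21:
   rain_mm   cond  wind  low
0      296   snow   104  -21
1      146  cloud    45   20
3       40   snow    98  -21
4       73   snow    78  -21
5      293  cloud    49   20
6       30  cloud    48   20
7       34    fog   110   -7
value_counts of cond:
cond
snow     3
cloud    3
fog      1
Name: count, dtype: int64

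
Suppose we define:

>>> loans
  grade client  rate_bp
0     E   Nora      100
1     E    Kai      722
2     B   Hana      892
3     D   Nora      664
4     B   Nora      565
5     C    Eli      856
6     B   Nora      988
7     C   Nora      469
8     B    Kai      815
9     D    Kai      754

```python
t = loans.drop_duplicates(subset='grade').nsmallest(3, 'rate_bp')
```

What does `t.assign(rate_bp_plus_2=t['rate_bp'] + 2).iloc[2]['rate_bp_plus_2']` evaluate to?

858

drop duplicate grade (keep=first):
  grade client  rate_bp
0     E   Nora      100
2     B   Hana      892
3     D   Nora      664
5     C    Eli      856
take 3 rows with smallest rate_bp:
  grade client  rate_bp
0     E   Nora      100
3     D   Nora      664
5     C    Eli      856
add column rate_bp_plus_2 = t['rate_bp'] + 2:
  grade client  rate_bp  rate_bp_plus_2
0     E   Nora      100             102
3     D   Nora      664             666
5     C    Eli      856             858
Then the value at position 2, column 'rate_bp_plus_2': 858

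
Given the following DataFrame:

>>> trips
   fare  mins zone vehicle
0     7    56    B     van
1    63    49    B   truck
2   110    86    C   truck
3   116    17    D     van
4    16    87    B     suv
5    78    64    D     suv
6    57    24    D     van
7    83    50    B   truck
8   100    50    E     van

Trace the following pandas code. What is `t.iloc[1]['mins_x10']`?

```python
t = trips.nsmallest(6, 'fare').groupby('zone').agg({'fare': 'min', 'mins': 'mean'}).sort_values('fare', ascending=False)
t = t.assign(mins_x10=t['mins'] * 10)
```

take 6 rows with smallest fare:
   fare  mins zone vehicle
0     7    56    B     van
4    16    87    B     suv
6    57    24    D     van
1    63    49    B   truck
5    78    64    D     suv
7    83    50    B   truck
group by zone: min(fare), mean(mins):
      fare  mins
zone            
B        7  60.5
D       57  44.0
sort by fare descending:
      fare  mins
zone            
D       57  44.0
B        7  60.5
add column mins_x10 = t['mins'] * 10:
      fare  mins  mins_x10
zone                      
D       57  44.0     440.0
B        7  60.5     605.0
Reading off the value at position 1, column 'mins_x10', we get 605.0.

605.0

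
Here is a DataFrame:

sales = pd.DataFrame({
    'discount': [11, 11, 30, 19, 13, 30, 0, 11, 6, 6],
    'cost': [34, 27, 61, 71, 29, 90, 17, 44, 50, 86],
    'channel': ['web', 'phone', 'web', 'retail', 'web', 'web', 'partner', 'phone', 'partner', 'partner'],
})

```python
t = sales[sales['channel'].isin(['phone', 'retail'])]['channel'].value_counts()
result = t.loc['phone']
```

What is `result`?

2

filter rows where channel in ['phone', 'retail']:
   discount  cost channel
1        11    27   phone
3        19    71  retail
7        11    44   phone
value_counts of channel:
channel
phone     2
retail    1
Name: count, dtype: int64
Taking the value at index 'phone' gives 2.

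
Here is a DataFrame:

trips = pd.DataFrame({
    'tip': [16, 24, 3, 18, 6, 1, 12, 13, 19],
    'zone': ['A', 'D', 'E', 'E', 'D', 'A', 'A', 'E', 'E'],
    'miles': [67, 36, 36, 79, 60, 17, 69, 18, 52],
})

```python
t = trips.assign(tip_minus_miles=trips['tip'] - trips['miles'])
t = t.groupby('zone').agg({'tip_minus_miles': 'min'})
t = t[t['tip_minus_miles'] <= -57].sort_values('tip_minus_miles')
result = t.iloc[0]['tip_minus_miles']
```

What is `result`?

add column tip_minus_miles = trips['tip'] - trips['miles']:
   tip zone  miles  tip_minus_miles
0   16    A     67              -51
1   24    D     36              -12
2    3    E     36              -33
3   18    E     79              -61
4    6    D     60              -54
5    1    A     17              -16
6   12    A     69              -57
7   13    E     18               -5
8   19    E     52              -33
group by zone, min of tip_minus_miles:
      tip_minus_miles
zone                 
A                 -57
D                 -54
E                 -61
filter rows where tip_minus_miles <= -57:
      tip_minus_miles
zone                 
A                 -57
E                 -61
sort by tip_minus_miles:
      tip_minus_miles
zone                 
E                 -61
A                 -57

-61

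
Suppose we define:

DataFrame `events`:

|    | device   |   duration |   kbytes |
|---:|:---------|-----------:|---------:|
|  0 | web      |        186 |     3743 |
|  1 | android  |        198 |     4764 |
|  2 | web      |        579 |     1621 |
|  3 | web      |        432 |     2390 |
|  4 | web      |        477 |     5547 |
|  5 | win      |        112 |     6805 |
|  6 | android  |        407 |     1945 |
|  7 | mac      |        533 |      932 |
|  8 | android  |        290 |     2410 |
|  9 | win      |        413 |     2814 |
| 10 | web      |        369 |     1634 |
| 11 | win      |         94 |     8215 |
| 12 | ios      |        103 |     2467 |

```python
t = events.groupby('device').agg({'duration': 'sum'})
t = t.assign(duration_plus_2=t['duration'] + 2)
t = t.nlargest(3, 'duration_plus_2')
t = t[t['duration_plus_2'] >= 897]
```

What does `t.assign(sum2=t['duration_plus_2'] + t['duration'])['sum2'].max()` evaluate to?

group by device, sum of duration:
         duration
device           
android       895
ios           103
mac           533
web          2043
win           619
add column duration_plus_2 = t['duration'] + 2:
         duration  duration_plus_2
device                            
android       895              897
ios           103              105
mac           533              535
web          2043             2045
win           619              621
take 3 rows with largest duration_plus_2:
         duration  duration_plus_2
device                            
web          2043             2045
android       895              897
win           619              621
filter rows where duration_plus_2 >= 897:
         duration  duration_plus_2
device                            
web          2043             2045
android       895              897
add column sum2 = t['duration_plus_2'] + t['duration']:
         duration  duration_plus_2  sum2
device                                  
web          2043             2045  4088
android       895              897  1792
Finally, max of column 'sum2' = 4088.

4088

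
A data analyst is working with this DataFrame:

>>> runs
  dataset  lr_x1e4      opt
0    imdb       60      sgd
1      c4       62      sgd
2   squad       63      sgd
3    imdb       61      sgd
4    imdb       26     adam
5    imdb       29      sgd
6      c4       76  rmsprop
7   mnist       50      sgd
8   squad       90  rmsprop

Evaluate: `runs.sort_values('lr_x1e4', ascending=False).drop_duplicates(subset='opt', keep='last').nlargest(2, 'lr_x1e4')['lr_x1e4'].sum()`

sort by lr_x1e4 descending:
  dataset  lr_x1e4      opt
8   squad       90  rmsprop
6      c4       76  rmsprop
2   squad       63      sgd
1      c4       62      sgd
3    imdb       61      sgd
0    imdb       60      sgd
7   mnist       50      sgd
5    imdb       29      sgd
4    imdb       26     adam
drop duplicate opt (keep=last):
  dataset  lr_x1e4      opt
6      c4       76  rmsprop
5    imdb       29      sgd
4    imdb       26     adam
take 2 rows with largest lr_x1e4:
  dataset  lr_x1e4      opt
6      c4       76  rmsprop
5    imdb       29      sgd
The sum of column 'lr_x1e4' is 105.

105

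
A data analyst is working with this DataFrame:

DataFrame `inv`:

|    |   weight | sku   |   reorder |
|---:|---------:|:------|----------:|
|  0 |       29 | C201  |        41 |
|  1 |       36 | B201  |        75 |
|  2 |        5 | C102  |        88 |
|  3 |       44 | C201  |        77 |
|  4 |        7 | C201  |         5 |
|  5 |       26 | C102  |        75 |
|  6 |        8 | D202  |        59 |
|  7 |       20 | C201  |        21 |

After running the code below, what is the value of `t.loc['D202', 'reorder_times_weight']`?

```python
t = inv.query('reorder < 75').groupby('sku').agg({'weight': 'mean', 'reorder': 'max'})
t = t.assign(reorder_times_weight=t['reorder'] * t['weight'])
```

472.0

filter rows where reorder < 75:
   weight   sku  reorder
0      29  C201       41
4       7  C201        5
6       8  D202       59
7      20  C201       21
group by sku: mean(weight), max(reorder):
         weight  reorder
sku                     
C201  18.666667       41
D202   8.000000       59
add column reorder_times_weight = t['reorder'] * t['weight']:
         weight  reorder  reorder_times_weight
sku                                           
C201  18.666667       41            765.333333
D202   8.000000       59            472.000000
Then the value at row 'D202', column 'reorder_times_weight': 472.0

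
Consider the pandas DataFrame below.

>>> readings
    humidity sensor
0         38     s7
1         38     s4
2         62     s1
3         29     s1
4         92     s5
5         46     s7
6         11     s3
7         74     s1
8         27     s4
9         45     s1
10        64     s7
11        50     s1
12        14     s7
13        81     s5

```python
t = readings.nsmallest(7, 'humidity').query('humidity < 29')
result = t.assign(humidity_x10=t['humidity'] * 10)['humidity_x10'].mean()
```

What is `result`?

take 7 rows with smallest humidity:
    humidity sensor
6         11     s3
12        14     s7
8         27     s4
3         29     s1
0         38     s7
1         38     s4
9         45     s1
filter rows where humidity < 29:
    humidity sensor
6         11     s3
12        14     s7
8         27     s4
add column humidity_x10 = t['humidity'] * 10:
    humidity sensor  humidity_x10
6         11     s3           110
12        14     s7           140
8         27     s4           270
Hence 173.333333333.

173.333333333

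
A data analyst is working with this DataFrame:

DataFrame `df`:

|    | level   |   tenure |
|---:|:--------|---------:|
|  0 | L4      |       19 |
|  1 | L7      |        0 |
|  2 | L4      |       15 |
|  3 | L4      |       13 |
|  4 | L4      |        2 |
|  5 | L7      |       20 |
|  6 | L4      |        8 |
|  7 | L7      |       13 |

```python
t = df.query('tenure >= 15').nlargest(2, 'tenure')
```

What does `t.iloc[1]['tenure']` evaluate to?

19

filter rows where tenure >= 15:
  level  tenure
0    L4      19
2    L4      15
5    L7      20
take 2 rows with largest tenure:
  level  tenure
5    L7      20
0    L4      19
Hence 19.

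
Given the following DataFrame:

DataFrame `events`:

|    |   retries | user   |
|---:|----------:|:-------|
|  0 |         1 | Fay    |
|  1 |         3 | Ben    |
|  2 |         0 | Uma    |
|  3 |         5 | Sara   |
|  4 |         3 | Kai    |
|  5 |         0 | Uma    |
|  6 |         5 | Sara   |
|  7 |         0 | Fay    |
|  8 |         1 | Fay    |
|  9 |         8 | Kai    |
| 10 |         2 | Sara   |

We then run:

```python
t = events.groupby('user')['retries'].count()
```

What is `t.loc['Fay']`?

group by user, count of retries:
user
Ben     1
Fay     3
Kai     2
Sara    3
Uma     2
Name: retries, dtype: int64
The value at index 'Fay' is 3.

3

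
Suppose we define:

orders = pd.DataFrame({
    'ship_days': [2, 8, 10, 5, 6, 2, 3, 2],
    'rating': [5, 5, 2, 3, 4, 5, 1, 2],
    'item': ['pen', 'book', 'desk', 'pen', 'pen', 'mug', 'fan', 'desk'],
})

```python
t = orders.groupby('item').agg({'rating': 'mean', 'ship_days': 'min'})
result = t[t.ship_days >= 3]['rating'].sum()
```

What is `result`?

6.0

group by item: mean(rating), min(ship_days):
      rating  ship_days
item                   
book     5.0          8
desk     2.0          2
fan      1.0          3
mug      5.0          2
pen      4.0          2
filter rows where ship_days >= 3:
      rating  ship_days
item                   
book     5.0          8
fan      1.0          3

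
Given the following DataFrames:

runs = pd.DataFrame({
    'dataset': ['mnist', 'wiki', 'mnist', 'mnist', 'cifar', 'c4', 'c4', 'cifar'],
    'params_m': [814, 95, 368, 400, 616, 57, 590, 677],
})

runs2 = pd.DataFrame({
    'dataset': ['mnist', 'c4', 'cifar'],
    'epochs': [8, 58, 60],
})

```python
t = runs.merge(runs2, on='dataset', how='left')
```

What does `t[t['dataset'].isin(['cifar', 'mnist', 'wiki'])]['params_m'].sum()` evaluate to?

2970

merge on 'dataset' (how='left') → 8 rows:
  dataset  params_m  epochs
0   mnist       814     8.0
1    wiki        95     NaN
2   mnist       368     8.0
3   mnist       400     8.0
4   cifar       616    60.0
5      c4        57    58.0
6      c4       590    58.0
7   cifar       677    60.0
filter rows where dataset in ['cifar', 'mnist', 'wiki']:
  dataset  params_m  epochs
0   mnist       814     8.0
1    wiki        95     NaN
2   mnist       368     8.0
3   mnist       400     8.0
4   cifar       616    60.0
7   cifar       677    60.0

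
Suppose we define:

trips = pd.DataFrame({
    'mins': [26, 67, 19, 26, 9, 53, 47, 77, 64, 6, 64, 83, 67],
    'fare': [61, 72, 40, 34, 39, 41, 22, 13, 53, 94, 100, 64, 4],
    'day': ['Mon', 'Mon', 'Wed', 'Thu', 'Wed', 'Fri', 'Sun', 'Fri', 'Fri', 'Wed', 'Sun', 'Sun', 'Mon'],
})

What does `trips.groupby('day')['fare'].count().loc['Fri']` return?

group by day, count of fare:
day
Fri    3
Mon    3
Sun    3
Thu    1
Wed    3
Name: fare, dtype: int64
Taking the value at index 'Fri' gives 3.

3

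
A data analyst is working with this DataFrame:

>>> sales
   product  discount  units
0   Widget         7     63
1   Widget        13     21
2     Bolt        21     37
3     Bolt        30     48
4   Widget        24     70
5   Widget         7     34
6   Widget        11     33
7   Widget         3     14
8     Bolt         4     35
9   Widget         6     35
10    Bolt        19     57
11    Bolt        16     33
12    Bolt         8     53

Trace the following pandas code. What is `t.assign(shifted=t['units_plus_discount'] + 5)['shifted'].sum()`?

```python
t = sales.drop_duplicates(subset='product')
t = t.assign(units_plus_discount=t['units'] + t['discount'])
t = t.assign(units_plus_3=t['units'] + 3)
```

drop duplicate product (keep=first):
  product  discount  units
0  Widget         7     63
2    Bolt        21     37
add column units_plus_discount = t['units'] + t['discount']:
  product  discount  units  units_plus_discount
0  Widget         7     63                   70
2    Bolt        21     37                   58
add column units_plus_3 = t['units'] + 3:
  product  discount  units  units_plus_discount  units_plus_3
0  Widget         7     63                   70            66
2    Bolt        21     37                   58            40
add column shifted = t['units_plus_discount'] + 5:
  product  discount  units  units_plus_discount  units_plus_3  shifted
0  Widget         7     63                   70            66       75
2    Bolt        21     37                   58            40       63

138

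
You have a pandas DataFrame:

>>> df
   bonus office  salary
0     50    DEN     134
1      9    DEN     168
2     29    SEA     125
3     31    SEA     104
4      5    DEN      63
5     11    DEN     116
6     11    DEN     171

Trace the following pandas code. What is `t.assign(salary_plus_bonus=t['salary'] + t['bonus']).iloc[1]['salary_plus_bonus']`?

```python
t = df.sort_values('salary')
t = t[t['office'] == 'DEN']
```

127

sort by salary:
   bonus office  salary
4      5    DEN      63
3     31    SEA     104
5     11    DEN     116
2     29    SEA     125
0     50    DEN     134
1      9    DEN     168
6     11    DEN     171
filter rows where office == 'DEN':
   bonus office  salary
4      5    DEN      63
5     11    DEN     116
0     50    DEN     134
1      9    DEN     168
6     11    DEN     171
add column salary_plus_bonus = t['salary'] + t['bonus']:
   bonus office  salary  salary_plus_bonus
4      5    DEN      63                 68
5     11    DEN     116                127
0     50    DEN     134                184
1      9    DEN     168                177
6     11    DEN     171                182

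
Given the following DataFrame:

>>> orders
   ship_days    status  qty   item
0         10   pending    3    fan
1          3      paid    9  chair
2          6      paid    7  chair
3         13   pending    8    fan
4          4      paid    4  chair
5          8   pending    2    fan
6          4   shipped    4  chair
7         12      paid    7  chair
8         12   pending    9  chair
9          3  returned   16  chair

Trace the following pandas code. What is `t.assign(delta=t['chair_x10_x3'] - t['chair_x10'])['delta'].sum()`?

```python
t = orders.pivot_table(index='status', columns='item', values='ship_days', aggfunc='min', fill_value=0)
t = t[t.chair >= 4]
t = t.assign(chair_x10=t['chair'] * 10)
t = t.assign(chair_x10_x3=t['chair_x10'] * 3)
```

pivot: rows=status, cols=item, min(ship_days):
item      chair  fan
status              
paid          3    0
pending      12    8
returned      3    0
shipped       4    0
filter rows where chair >= 4:
item     chair  fan
status             
pending     12    8
shipped      4    0
add column chair_x10 = t['chair'] * 10:
item     chair  fan  chair_x10
status                        
pending     12    8        120
shipped      4    0         40
add column chair_x10_x3 = t['chair_x10'] * 3:
item     chair  fan  chair_x10  chair_x10_x3
status                                      
pending     12    8        120           360
shipped      4    0         40           120
add column delta = t['chair_x10_x3'] - t['chair_x10']:
item     chair  fan  chair_x10  chair_x10_x3  delta
status                                             
pending     12    8        120           360    240
shipped      4    0         40           120     80

320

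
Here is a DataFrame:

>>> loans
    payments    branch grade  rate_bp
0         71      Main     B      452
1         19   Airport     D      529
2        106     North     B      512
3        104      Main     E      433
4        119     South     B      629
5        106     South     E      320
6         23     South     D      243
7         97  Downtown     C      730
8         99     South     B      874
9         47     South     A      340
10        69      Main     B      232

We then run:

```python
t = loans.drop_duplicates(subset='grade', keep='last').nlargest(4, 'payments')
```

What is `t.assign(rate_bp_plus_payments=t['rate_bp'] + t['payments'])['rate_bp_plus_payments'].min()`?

301

drop duplicate grade (keep=last):
    payments    branch grade  rate_bp
5        106     South     E      320
6         23     South     D      243
7         97  Downtown     C      730
9         47     South     A      340
10        69      Main     B      232
take 4 rows with largest payments:
    payments    branch grade  rate_bp
5        106     South     E      320
7         97  Downtown     C      730
10        69      Main     B      232
9         47     South     A      340
add column rate_bp_plus_payments = t['rate_bp'] + t['payments']:
    payments    branch grade  rate_bp  rate_bp_plus_payments
5        106     South     E      320                    426
7         97  Downtown     C      730                    827
10        69      Main     B      232                    301
9         47     South     A      340                    387
Finally, min of column 'rate_bp_plus_payments' = 301.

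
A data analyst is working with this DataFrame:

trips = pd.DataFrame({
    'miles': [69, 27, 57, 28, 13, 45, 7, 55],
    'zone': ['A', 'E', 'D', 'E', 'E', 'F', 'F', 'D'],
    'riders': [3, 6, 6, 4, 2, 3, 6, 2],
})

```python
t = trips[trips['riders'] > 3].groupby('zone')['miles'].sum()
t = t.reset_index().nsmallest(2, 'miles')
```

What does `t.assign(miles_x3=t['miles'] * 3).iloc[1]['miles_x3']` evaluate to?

165

filter rows where riders > 3:
   miles zone  riders
1     27    E       6
2     57    D       6
3     28    E       4
6      7    F       6
group by zone, sum of miles:
zone
D    57
E    55
F     7
Name: miles, dtype: int64
reset_index():
  zone  miles
0    D     57
1    E     55
2    F      7
take 2 rows with smallest miles:
  zone  miles
2    F      7
1    E     55
add column miles_x3 = t['miles'] * 3:
  zone  miles  miles_x3
2    F      7        21
1    E     55       165
Taking the value at position 1, column 'miles_x3' gives 165.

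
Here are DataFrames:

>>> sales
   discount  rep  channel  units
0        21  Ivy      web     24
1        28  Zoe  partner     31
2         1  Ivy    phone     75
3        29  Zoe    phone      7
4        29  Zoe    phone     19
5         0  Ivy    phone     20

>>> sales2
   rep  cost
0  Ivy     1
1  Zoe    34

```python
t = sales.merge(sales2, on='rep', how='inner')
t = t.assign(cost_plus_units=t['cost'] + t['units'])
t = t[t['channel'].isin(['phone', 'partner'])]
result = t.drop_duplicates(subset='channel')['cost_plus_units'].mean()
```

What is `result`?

70.5

merge on 'rep' (how='inner') → 6 rows:
   discount  rep  channel  units  cost
0        21  Ivy      web     24     1
1        28  Zoe  partner     31    34
2         1  Ivy    phone     75     1
3        29  Zoe    phone      7    34
4        29  Zoe    phone     19    34
5         0  Ivy    phone     20     1
add column cost_plus_units = t['cost'] + t['units']:
   discount  rep  channel  units  cost  cost_plus_units
0        21  Ivy      web     24     1               25
1        28  Zoe  partner     31    34               65
2         1  Ivy    phone     75     1               76
3        29  Zoe    phone      7    34               41
4        29  Zoe    phone     19    34               53
5         0  Ivy    phone     20     1               21
filter rows where channel in ['phone', 'partner']:
   discount  rep  channel  units  cost  cost_plus_units
1        28  Zoe  partner     31    34               65
2         1  Ivy    phone     75     1               76
3        29  Zoe    phone      7    34               41
4        29  Zoe    phone     19    34               53
5         0  Ivy    phone     20     1               21
drop duplicate channel (keep=first):
   discount  rep  channel  units  cost  cost_plus_units
1        28  Zoe  partner     31    34               65
2         1  Ivy    phone     75     1               76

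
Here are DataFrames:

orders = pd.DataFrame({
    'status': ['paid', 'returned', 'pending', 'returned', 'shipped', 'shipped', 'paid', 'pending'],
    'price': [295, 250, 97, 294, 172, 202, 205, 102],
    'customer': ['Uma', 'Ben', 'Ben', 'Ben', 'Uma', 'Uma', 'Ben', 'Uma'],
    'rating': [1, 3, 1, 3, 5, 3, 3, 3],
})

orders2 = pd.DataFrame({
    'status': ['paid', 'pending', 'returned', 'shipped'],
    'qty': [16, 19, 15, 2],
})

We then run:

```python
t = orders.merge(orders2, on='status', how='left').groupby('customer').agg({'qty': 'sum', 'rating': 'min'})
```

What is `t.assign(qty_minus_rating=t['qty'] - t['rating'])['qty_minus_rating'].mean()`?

merge on 'status' (how='left') → 8 rows:
     status  price customer  rating  qty
0      paid    295      Uma       1   16
1  returned    250      Ben       3   15
2   pending     97      Ben       1   19
3  returned    294      Ben       3   15
4   shipped    172      Uma       5    2
5   shipped    202      Uma       3    2
6      paid    205      Ben       3   16
7   pending    102      Uma       3   19
group by customer: sum(qty), min(rating):
          qty  rating
customer             
Ben        65       1
Uma        39       1
add column qty_minus_rating = t['qty'] - t['rating']:
          qty  rating  qty_minus_rating
customer                               
Ben        65       1                64
Uma        39       1                38
Hence 51.0.

51.0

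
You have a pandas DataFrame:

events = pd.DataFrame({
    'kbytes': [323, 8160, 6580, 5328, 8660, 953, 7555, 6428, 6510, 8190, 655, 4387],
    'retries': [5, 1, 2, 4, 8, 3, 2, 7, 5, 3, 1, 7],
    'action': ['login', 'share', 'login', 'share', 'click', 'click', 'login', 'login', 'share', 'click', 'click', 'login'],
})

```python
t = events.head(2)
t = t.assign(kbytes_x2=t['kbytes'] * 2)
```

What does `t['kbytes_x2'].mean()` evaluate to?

8483.0

take first 2 rows:
   kbytes  retries action
0     323        5  login
1    8160        1  share
add column kbytes_x2 = t['kbytes'] * 2:
   kbytes  retries action  kbytes_x2
0     323        5  login        646
1    8160        1  share      16320
Hence 8483.0.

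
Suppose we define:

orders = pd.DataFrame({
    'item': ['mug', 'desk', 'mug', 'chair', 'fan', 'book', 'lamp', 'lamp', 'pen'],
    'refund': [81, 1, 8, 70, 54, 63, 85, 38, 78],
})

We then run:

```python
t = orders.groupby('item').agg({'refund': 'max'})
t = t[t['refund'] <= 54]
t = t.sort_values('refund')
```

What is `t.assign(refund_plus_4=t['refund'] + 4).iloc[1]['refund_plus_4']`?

group by item, max of refund:
       refund
item         
book       63
chair      70
desk        1
fan        54
lamp       85
mug        81
pen        78
filter rows where refund <= 54:
      refund
item        
desk       1
fan       54
sort by refund:
      refund
item        
desk       1
fan       54
add column refund_plus_4 = t['refund'] + 4:
      refund  refund_plus_4
item                       
desk       1              5
fan       54             58
The value at position 1, column 'refund_plus_4' is 58.

58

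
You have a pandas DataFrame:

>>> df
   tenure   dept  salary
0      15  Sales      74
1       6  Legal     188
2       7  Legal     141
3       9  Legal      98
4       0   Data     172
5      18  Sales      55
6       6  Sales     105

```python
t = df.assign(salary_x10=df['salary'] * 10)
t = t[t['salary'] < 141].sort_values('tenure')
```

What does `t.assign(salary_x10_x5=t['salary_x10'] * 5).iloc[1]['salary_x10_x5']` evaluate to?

4900

add column salary_x10 = df['salary'] * 10:
   tenure   dept  salary  salary_x10
0      15  Sales      74         740
1       6  Legal     188        1880
2       7  Legal     141        1410
3       9  Legal      98         980
4       0   Data     172        1720
5      18  Sales      55         550
6       6  Sales     105        1050
filter rows where salary < 141:
   tenure   dept  salary  salary_x10
0      15  Sales      74         740
3       9  Legal      98         980
5      18  Sales      55         550
6       6  Sales     105        1050
sort by tenure:
   tenure   dept  salary  salary_x10
6       6  Sales     105        1050
3       9  Legal      98         980
0      15  Sales      74         740
5      18  Sales      55         550
add column salary_x10_x5 = t['salary_x10'] * 5:
   tenure   dept  salary  salary_x10  salary_x10_x5
6       6  Sales     105        1050           5250
3       9  Legal      98         980           4900
0      15  Sales      74         740           3700
5      18  Sales      55         550           2750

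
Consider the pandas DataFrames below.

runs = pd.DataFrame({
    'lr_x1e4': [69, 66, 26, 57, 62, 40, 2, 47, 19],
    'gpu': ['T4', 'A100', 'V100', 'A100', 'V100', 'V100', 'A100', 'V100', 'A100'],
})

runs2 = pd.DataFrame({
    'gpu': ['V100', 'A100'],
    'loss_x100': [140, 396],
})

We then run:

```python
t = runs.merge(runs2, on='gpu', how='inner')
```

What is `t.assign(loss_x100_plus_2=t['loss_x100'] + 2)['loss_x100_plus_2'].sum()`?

merge on 'gpu' (how='inner') → 8 rows:
   lr_x1e4   gpu  loss_x100
0       66  A100        396
1       26  V100        140
2       57  A100        396
3       62  V100        140
4       40  V100        140
5        2  A100        396
6       47  V100        140
7       19  A100        396
add column loss_x100_plus_2 = t['loss_x100'] + 2:
   lr_x1e4   gpu  loss_x100  loss_x100_plus_2
0       66  A100        396               398
1       26  V100        140               142
2       57  A100        396               398
3       62  V100        140               142
4       40  V100        140               142
5        2  A100        396               398
6       47  V100        140               142
7       19  A100        396               398
Hence 2160.

2160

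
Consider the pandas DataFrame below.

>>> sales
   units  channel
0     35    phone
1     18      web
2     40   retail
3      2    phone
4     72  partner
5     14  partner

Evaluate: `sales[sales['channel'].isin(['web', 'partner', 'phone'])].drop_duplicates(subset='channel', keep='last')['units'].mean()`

11.3333333333

filter rows where channel in ['web', 'partner', 'phone']:
   units  channel
0     35    phone
1     18      web
3      2    phone
4     72  partner
5     14  partner
drop duplicate channel (keep=last):
   units  channel
1     18      web
3      2    phone
5     14  partner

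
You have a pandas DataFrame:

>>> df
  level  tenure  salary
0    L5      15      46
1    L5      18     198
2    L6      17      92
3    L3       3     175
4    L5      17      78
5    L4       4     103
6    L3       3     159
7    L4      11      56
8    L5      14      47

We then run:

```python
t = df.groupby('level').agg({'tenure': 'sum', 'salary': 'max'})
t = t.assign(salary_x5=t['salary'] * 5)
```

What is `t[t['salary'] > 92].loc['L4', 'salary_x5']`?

515

group by level: sum(tenure), max(salary):
       tenure  salary
level                
L3          6     175
L4         15     103
L5         64     198
L6         17      92
add column salary_x5 = t['salary'] * 5:
       tenure  salary  salary_x5
level                           
L3          6     175        875
L4         15     103        515
L5         64     198        990
L6         17      92        460
filter rows where salary > 92:
       tenure  salary  salary_x5
level                           
L3          6     175        875
L4         15     103        515
L5         64     198        990
Hence 515.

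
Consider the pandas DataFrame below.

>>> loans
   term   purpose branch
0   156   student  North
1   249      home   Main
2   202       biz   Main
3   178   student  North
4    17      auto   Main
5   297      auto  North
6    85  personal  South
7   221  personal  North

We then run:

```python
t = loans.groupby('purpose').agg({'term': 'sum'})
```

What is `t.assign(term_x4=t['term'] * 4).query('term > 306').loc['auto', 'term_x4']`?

1256

group by purpose, sum of term:
          term
purpose       
auto       314
biz        202
home       249
personal   306
student    334
add column term_x4 = t['term'] * 4:
          term  term_x4
purpose                
auto       314     1256
biz        202      808
home       249      996
personal   306     1224
student    334     1336
filter rows where term > 306:
         term  term_x4
purpose               
auto      314     1256
student   334     1336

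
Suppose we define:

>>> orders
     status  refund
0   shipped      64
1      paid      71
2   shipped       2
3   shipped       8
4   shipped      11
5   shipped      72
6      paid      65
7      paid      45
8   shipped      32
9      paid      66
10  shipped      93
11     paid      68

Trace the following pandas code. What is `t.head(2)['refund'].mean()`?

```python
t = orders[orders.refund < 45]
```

5.0

filter rows where refund < 45:
    status  refund
2  shipped       2
3  shipped       8
4  shipped      11
8  shipped      32
take first 2 rows:
    status  refund
2  shipped       2
3  shipped       8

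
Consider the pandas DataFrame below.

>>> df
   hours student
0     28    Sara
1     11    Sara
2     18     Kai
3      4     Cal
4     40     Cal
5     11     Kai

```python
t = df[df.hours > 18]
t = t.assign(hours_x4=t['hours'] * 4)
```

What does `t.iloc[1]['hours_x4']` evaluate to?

filter rows where hours > 18:
   hours student
0     28    Sara
4     40     Cal
add column hours_x4 = t['hours'] * 4:
   hours student  hours_x4
0     28    Sara       112
4     40     Cal       160

160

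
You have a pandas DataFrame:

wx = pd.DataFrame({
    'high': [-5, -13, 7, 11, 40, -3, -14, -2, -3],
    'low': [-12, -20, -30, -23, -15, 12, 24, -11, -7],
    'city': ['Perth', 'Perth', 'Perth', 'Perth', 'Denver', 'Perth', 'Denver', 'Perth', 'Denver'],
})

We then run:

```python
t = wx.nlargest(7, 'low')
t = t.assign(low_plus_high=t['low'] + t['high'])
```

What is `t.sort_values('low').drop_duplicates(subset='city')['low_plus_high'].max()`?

take 7 rows with largest low:
   high  low    city
6   -14   24  Denver
5    -3   12   Perth
8    -3   -7  Denver
7    -2  -11   Perth
0    -5  -12   Perth
4    40  -15  Denver
1   -13  -20   Perth
add column low_plus_high = t['low'] + t['high']:
   high  low    city  low_plus_high
6   -14   24  Denver             10
5    -3   12   Perth              9
8    -3   -7  Denver            -10
7    -2  -11   Perth            -13
0    -5  -12   Perth            -17
4    40  -15  Denver             25
1   -13  -20   Perth            -33
sort by low:
   high  low    city  low_plus_high
1   -13  -20   Perth            -33
4    40  -15  Denver             25
0    -5  -12   Perth            -17
7    -2  -11   Perth            -13
8    -3   -7  Denver            -10
5    -3   12   Perth              9
6   -14   24  Denver             10
drop duplicate city (keep=first):
   high  low    city  low_plus_high
1   -13  -20   Perth            -33
4    40  -15  Denver             25

25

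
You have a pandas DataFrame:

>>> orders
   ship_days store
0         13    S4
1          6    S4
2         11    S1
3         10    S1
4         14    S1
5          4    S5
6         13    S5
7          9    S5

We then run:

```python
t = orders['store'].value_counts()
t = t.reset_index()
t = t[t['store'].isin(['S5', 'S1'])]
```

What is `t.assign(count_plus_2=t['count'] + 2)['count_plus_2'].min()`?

value_counts of store:
store
S1    3
S5    3
S4    2
Name: count, dtype: int64
reset_index():
  store  count
0    S1      3
1    S5      3
2    S4      2
filter rows where store in ['S5', 'S1']:
  store  count
0    S1      3
1    S5      3
add column count_plus_2 = t['count'] + 2:
  store  count  count_plus_2
0    S1      3             5
1    S5      3             5
The min of column 'count_plus_2' is 5.

5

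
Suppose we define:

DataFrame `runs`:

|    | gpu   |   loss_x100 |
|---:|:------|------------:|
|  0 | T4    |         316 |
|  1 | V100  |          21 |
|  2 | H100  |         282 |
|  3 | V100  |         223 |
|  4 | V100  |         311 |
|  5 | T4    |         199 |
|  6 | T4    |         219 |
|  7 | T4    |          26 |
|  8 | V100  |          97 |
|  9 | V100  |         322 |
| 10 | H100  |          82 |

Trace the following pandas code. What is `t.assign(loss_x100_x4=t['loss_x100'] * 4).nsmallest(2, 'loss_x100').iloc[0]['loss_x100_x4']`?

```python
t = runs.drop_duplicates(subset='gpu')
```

drop duplicate gpu (keep=first):
    gpu  loss_x100
0    T4        316
1  V100         21
2  H100        282
add column loss_x100_x4 = t['loss_x100'] * 4:
    gpu  loss_x100  loss_x100_x4
0    T4        316          1264
1  V100         21            84
2  H100        282          1128
take 2 rows with smallest loss_x100:
    gpu  loss_x100  loss_x100_x4
1  V100         21            84
2  H100        282          1128
The value at position 0, column 'loss_x100_x4' is 84.

84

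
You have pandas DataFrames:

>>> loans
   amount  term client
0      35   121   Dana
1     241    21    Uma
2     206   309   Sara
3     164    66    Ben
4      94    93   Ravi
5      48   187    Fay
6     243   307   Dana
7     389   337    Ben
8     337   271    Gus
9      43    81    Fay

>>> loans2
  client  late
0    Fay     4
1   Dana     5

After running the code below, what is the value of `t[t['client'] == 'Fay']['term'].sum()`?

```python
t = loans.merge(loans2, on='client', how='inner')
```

268

merge on 'client' (how='inner') → 4 rows:
   amount  term client  late
0      35   121   Dana     5
1      48   187    Fay     4
2     243   307   Dana     5
3      43    81    Fay     4
filter rows where client == 'Fay':
   amount  term client  late
1      48   187    Fay     4
3      43    81    Fay     4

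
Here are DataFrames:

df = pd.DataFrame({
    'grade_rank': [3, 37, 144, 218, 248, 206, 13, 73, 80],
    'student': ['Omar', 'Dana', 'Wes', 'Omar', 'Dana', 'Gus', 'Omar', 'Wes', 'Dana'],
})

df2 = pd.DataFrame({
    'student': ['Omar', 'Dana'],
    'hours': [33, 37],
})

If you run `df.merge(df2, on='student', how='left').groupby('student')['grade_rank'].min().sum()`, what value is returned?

319

merge on 'student' (how='left') → 9 rows:
   grade_rank student  hours
0           3    Omar   33.0
1          37    Dana   37.0
2         144     Wes    NaN
3         218    Omar   33.0
4         248    Dana   37.0
5         206     Gus    NaN
6          13    Omar   33.0
7          73     Wes    NaN
8          80    Dana   37.0
group by student, min of grade_rank:
student
Dana     37
Gus     206
Omar      3
Wes      73
Name: grade_rank, dtype: int64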